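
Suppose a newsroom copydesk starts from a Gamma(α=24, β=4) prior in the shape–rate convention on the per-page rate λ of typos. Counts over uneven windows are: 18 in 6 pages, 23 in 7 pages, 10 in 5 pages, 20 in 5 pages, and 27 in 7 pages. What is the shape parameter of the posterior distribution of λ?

122

Total count: 18 + 23 + 10 + 20 + 27 = 98.
Total exposure: 6 + 7 + 5 + 5 + 7 = 30 pages.
Posterior: α' = 24 + 98 = 122, β' = 4 + 30 = 34.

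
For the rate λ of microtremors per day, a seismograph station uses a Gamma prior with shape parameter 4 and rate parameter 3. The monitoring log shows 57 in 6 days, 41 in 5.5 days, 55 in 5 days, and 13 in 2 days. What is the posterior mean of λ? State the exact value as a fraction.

Total count: 57 + 41 + 55 + 13 = 166.
Total exposure: 6 + 5.5 + 5 + 2 = 18.5 days.
Conjugate update: add total count to the shape and total exposure to the rate, giving Gamma(170, 43/2).
Posterior mean = α'/β' = 170/(43/2) = 340/43.

340/43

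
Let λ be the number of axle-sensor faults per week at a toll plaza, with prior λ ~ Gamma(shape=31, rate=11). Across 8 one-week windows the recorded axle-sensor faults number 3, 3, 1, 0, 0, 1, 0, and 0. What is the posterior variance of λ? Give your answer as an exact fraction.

Total count: 3 + 3 + 1 + 0 + 0 + 1 + 0 + 0 = 8.
Total exposure: 8 weeks.
By Gamma–Poisson conjugacy, the posterior is Gamma(α + Σx, β + Σt) = Gamma(31 + 8, 11 + 8) = Gamma(39, 19).
Posterior variance = α'/β'² = 39/361.

39/361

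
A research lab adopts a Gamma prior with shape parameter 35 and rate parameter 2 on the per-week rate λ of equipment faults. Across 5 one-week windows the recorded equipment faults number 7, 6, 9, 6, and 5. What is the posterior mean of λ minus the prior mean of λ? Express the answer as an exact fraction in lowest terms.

Total count: 7 + 6 + 9 + 6 + 5 = 33.
Total exposure: 5 weeks.
The Gamma prior is conjugate for the Poisson rate, so λ | data ~ Gamma(35+33, 2+5) = Gamma(68, 7).
Posterior mean = 68/7 = 68/7; prior mean = 35/2 = 35/2. Difference = 68/7 − 35/2 = -109/14.

-109/14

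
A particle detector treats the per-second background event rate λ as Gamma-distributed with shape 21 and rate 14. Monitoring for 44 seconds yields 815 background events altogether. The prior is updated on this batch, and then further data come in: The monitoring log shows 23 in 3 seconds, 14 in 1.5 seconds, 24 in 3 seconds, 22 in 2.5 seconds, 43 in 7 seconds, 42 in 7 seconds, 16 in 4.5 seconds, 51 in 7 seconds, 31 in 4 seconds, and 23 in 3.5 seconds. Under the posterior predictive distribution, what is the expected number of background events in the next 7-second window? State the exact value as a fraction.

7875/101

Total count 815 over total exposure 44 seconds.
After the first batch: Gamma(21 + 815, 14 + 44) = Gamma(836, 58).
Total count: 23 + 14 + 24 + 22 + 43 + 42 + 16 + 51 + 31 + 23 = 289.
Total exposure: 3 + 1.5 + 3 + 2.5 + 7 + 7 + 4.5 + 7 + 4 + 3.5 = 43 seconds.
After the second batch: Gamma(836 + 289, 58 + 43) = Gamma(1125, 101).
Predictive mean over a 7-second window = T·E[λ|data] = 7·1125/101 = 7875/101.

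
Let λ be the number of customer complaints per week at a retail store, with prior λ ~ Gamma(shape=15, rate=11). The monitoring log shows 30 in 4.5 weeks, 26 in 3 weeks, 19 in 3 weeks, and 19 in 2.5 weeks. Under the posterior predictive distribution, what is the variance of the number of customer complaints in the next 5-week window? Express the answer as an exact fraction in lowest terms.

Total count: 30 + 26 + 19 + 19 = 94.
Total exposure: 4.5 + 3 + 3 + 2.5 = 13 weeks.
The Gamma prior is conjugate for the Poisson rate, so λ | data ~ Gamma(15+94, 11+13) = Gamma(109, 24).
The posterior predictive for a window of length T is Negative Binomial with variance T·α'·(β'+T)/β'² = 5·109·29/576 = 15805/576.

15805/576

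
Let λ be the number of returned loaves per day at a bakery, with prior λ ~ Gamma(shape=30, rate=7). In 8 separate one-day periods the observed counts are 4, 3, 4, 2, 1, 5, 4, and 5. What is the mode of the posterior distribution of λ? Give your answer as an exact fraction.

Total count: 4 + 3 + 4 + 2 + 1 + 5 + 4 + 5 = 28.
Total exposure: 8 days.
Gamma(α, β) with Poisson data over total exposure Σt gives posterior Gamma(α+Σx, β+Σt) = Gamma(58, 15).
Posterior mode = (α'−1)/β' = 57/15 = 19/5.

19/5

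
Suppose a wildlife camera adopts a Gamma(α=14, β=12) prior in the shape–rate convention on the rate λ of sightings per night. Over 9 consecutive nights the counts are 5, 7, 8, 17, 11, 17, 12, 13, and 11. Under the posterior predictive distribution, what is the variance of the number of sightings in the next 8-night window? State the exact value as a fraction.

26680/441

Total count: 5 + 7 + 8 + 17 + 11 + 17 + 12 + 13 + 11 = 101.
Total exposure: 9 nights.
Gamma(α, β) with Poisson data over total exposure Σt gives posterior Gamma(α+Σx, β+Σt) = Gamma(115, 21).
The posterior predictive for a window of length T is Negative Binomial with variance T·α'·(β'+T)/β'² = 8·115·29/441 = 26680/441.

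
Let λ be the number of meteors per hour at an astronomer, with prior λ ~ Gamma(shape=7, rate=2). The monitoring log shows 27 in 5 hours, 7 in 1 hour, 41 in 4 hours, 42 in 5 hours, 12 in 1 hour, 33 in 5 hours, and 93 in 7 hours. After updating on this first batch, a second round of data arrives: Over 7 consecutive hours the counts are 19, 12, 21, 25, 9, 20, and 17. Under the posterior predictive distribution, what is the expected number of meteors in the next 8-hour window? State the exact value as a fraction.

3080/37

Total count: 27 + 7 + 41 + 42 + 12 + 33 + 93 = 255.
Total exposure: 5 + 1 + 4 + 5 + 1 + 5 + 7 = 28 hours.
After the first batch: Gamma(7 + 255, 2 + 28) = Gamma(262, 30).
Total count: 19 + 12 + 21 + 25 + 9 + 20 + 17 = 123.
Total exposure: 7 hours.
After the second batch: Gamma(262 + 123, 30 + 7) = Gamma(385, 37).
Predictive mean over an 8-hour window = T·E[λ|data] = 8·385/37 = 3080/37.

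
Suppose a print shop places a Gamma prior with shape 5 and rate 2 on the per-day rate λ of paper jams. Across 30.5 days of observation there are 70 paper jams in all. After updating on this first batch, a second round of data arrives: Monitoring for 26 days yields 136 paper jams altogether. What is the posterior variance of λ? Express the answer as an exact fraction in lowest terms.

844/13689

Total count 70 over total exposure 30.5 days.
After the first batch: Gamma(5 + 70, 2 + 30.5) = Gamma(75, 65/2).
Total count 136 over total exposure 26 days.
After the second batch: Gamma(75 + 136, 65/2 + 26) = Gamma(211, 117/2).
Posterior variance = α'/β'² = 211/(13689/4) = 844/13689.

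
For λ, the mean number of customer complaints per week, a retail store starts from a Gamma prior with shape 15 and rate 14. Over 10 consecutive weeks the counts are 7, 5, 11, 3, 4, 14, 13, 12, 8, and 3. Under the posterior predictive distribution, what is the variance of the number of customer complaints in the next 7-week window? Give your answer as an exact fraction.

20615/576

Total count: 7 + 5 + 11 + 3 + 4 + 14 + 13 + 12 + 8 + 3 = 80.
Total exposure: 10 weeks.
Gamma(α, β) with Poisson data over total exposure Σt gives posterior Gamma(α+Σx, β+Σt) = Gamma(95, 24).
The posterior predictive for a window of length T is Negative Binomial with variance T·α'·(β'+T)/β'² = 7·95·31/576 = 20615/576.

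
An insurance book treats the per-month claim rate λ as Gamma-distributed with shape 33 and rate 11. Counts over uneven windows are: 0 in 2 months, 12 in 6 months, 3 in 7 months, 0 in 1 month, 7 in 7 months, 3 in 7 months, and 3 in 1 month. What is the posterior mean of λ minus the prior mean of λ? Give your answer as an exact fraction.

-65/42

Total count: 0 + 12 + 3 + 0 + 7 + 3 + 3 = 28.
Total exposure: 2 + 6 + 7 + 1 + 7 + 7 + 1 = 31 months.
Posterior: α' = 33 + 28 = 61, β' = 11 + 31 = 42.
Posterior mean = 61/42 = 61/42; prior mean = 33/11 = 3. Difference = 61/42 − 3 = -65/42.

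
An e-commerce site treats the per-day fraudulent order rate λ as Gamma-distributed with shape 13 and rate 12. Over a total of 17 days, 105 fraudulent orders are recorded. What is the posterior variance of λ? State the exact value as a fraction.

118/841

Total count 105 over total exposure 17 days.
Posterior: α' = 13 + 105 = 118, β' = 12 + 17 = 29.
Posterior variance = α'/β'² = 118/841.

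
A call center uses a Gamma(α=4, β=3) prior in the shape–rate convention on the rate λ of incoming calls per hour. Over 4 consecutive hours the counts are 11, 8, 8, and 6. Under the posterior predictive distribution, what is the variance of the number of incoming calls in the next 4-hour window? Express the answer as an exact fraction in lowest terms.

1628/49

Total count: 11 + 8 + 8 + 6 = 33.
Total exposure: 4 hours.
Conjugate update: add total count to the shape and total exposure to the rate, giving Gamma(37, 7).
The posterior predictive for a window of length T is Negative Binomial with variance T·α'·(β'+T)/β'² = 4·37·11/49 = 1628/49.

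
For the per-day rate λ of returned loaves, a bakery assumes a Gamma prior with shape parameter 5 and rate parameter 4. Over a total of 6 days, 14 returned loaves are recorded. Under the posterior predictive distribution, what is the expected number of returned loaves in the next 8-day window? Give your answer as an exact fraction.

Total count 14 over total exposure 6 days.
The Gamma prior is conjugate for the Poisson rate, so λ | data ~ Gamma(5+14, 4+6) = Gamma(19, 10).
Predictive mean over an 8-day window = T·E[λ|data] = 8·19/10 = 76/5.

76/5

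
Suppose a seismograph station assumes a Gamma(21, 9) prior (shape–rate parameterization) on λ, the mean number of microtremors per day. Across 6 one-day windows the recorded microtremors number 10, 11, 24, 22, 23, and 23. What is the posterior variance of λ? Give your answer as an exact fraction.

134/225

Total count: 10 + 11 + 24 + 22 + 23 + 23 = 113.
Total exposure: 6 days.
Conjugate update: add total count to the shape and total exposure to the rate, giving Gamma(134, 15).
Posterior variance = α'/β'² = 134/225.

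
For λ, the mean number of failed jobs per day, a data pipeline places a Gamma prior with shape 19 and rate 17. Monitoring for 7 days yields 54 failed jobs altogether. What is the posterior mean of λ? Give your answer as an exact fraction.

73/24

Total count 54 over total exposure 7 days.
Posterior: α' = 19 + 54 = 73, β' = 17 + 7 = 24.
Posterior mean = α'/β' = 73/24.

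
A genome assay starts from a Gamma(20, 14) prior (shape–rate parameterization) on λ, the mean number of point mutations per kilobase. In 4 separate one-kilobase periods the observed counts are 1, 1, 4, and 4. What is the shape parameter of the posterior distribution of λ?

Total count: 1 + 1 + 4 + 4 = 10.
Total exposure: 4 kilobases.
Gamma(α, β) with Poisson data over total exposure Σt gives posterior Gamma(α+Σx, β+Σt) = Gamma(30, 18).

30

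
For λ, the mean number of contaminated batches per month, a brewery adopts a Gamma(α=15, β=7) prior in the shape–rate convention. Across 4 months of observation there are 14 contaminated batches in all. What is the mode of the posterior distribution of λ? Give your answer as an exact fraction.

28/11

Total count 14 over total exposure 4 months.
Posterior: α' = 15 + 14 = 29, β' = 7 + 4 = 11.
Posterior mode = (α'−1)/β' = 28/11.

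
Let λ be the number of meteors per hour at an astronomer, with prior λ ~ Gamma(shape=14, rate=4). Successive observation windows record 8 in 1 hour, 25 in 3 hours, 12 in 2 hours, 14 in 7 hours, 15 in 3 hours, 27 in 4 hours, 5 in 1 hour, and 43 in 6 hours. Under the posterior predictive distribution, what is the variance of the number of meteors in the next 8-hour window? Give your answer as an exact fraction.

Total count: 8 + 25 + 12 + 14 + 15 + 27 + 5 + 43 = 149.
Total exposure: 1 + 3 + 2 + 7 + 3 + 4 + 1 + 6 = 27 hours.
Gamma(α, β) with Poisson data over total exposure Σt gives posterior Gamma(α+Σx, β+Σt) = Gamma(163, 31).
The posterior predictive for a window of length T is Negative Binomial with variance T·α'·(β'+T)/β'² = 8·163·39/961 = 50856/961.

50856/961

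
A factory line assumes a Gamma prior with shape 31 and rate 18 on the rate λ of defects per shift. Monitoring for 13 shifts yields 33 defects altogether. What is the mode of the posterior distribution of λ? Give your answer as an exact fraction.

63/31

Total count 33 over total exposure 13 shifts.
Conjugate update: add total count to the shape and total exposure to the rate, giving Gamma(64, 31).
Posterior mode = (α'−1)/β' = 63/31.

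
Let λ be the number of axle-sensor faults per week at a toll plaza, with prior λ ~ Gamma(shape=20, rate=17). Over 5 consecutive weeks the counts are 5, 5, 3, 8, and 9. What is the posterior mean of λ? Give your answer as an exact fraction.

25/11

Total count: 5 + 5 + 3 + 8 + 9 = 30.
Total exposure: 5 weeks.
Gamma(α, β) with Poisson data over total exposure Σt gives posterior Gamma(α+Σx, β+Σt) = Gamma(50, 22).
Posterior mean = α'/β' = 50/22 = 25/11.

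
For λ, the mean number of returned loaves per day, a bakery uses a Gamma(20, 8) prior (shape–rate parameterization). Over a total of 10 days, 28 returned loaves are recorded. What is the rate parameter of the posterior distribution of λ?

18

Total count 28 over total exposure 10 days.
The Gamma prior is conjugate for the Poisson rate, so λ | data ~ Gamma(20+28, 8+10) = Gamma(48, 18).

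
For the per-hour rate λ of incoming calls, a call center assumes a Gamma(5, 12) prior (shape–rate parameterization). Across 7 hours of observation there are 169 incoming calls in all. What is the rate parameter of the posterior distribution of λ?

19

Total count 169 over total exposure 7 hours.
Conjugate update: add total count to the shape and total exposure to the rate, giving Gamma(174, 19).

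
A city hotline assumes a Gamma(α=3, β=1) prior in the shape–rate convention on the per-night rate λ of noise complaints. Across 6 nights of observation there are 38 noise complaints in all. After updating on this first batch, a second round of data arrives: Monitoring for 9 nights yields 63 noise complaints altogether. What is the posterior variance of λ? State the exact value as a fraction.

Total count 38 over total exposure 6 nights.
After the first batch: Gamma(3 + 38, 1 + 6) = Gamma(41, 7).
Total count 63 over total exposure 9 nights.
After the second batch: Gamma(41 + 63, 7 + 9) = Gamma(104, 16).
Posterior variance = α'/β'² = 104/256 = 13/32.

13/32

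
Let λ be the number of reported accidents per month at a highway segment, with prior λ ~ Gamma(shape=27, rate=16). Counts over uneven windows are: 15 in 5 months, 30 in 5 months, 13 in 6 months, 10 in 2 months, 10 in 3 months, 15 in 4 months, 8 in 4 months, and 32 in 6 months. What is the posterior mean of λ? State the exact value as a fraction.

Total count: 15 + 30 + 13 + 10 + 10 + 15 + 8 + 32 = 133.
Total exposure: 5 + 5 + 6 + 2 + 3 + 4 + 4 + 6 = 35 months.
Posterior: α' = 27 + 133 = 160, β' = 16 + 35 = 51.
Posterior mean = α'/β' = 160/51.

160/51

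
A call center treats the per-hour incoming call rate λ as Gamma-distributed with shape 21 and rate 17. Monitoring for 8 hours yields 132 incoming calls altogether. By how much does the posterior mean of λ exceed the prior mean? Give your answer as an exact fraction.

2076/425

Total count 132 over total exposure 8 hours.
The Gamma prior is conjugate for the Poisson rate, so λ | data ~ Gamma(21+132, 17+8) = Gamma(153, 25).
Posterior mean = 153/25 = 153/25; prior mean = 21/17 = 21/17. Difference = 153/25 − 21/17 = 2076/425.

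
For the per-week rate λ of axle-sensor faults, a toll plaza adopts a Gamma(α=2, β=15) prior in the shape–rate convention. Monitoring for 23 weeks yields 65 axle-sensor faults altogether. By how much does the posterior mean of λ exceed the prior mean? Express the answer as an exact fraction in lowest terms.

Total count 65 over total exposure 23 weeks.
By Gamma–Poisson conjugacy, the posterior is Gamma(α + Σx, β + Σt) = Gamma(2 + 65, 15 + 23) = Gamma(67, 38).
Posterior mean = 67/38 = 67/38; prior mean = 2/15 = 2/15. Difference = 67/38 − 2/15 = 929/570.

929/570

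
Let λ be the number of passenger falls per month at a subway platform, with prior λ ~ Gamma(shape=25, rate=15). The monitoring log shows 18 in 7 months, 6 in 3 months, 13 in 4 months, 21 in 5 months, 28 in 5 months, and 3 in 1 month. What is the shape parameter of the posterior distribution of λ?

Total count: 18 + 6 + 13 + 21 + 28 + 3 = 89.
Total exposure: 7 + 3 + 4 + 5 + 5 + 1 = 25 months.
By Gamma–Poisson conjugacy, the posterior is Gamma(α + Σx, β + Σt) = Gamma(25 + 89, 15 + 25) = Gamma(114, 40).

114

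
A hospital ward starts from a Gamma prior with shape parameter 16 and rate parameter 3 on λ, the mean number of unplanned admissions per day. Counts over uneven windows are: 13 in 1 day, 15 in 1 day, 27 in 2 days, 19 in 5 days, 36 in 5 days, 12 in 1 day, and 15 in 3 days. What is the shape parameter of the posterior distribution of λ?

Total count: 13 + 15 + 27 + 19 + 36 + 12 + 15 = 137.
Total exposure: 1 + 1 + 2 + 5 + 5 + 1 + 3 = 18 days.
Conjugate update: add total count to the shape and total exposure to the rate, giving Gamma(153, 21).

153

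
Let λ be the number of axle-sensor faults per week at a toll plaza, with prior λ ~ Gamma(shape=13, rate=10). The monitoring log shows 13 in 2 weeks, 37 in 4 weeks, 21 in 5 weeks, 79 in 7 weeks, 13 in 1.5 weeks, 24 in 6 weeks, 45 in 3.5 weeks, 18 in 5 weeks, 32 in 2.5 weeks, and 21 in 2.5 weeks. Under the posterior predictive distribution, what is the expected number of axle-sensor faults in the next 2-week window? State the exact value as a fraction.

Total count: 13 + 37 + 21 + 79 + 13 + 24 + 45 + 18 + 32 + 21 = 303.
Total exposure: 2 + 4 + 5 + 7 + 1.5 + 6 + 3.5 + 5 + 2.5 + 2.5 = 39 weeks.
Posterior: α' = 13 + 303 = 316, β' = 10 + 39 = 49.
Predictive mean over a 2-week window = T·E[λ|data] = 2·316/49 = 632/49.

632/49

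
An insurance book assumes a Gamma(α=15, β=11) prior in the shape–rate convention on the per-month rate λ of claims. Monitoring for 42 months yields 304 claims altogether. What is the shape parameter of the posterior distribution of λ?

Total count 304 over total exposure 42 months.
The Gamma prior is conjugate for the Poisson rate, so λ | data ~ Gamma(15+304, 11+42) = Gamma(319, 53).

319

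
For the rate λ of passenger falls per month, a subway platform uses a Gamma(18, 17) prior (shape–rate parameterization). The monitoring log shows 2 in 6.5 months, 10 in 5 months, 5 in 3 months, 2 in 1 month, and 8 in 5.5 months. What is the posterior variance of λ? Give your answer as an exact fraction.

45/1444

Total count: 2 + 10 + 5 + 2 + 8 = 27.
Total exposure: 6.5 + 5 + 3 + 1 + 5.5 = 21 months.
By Gamma–Poisson conjugacy, the posterior is Gamma(α + Σx, β + Σt) = Gamma(18 + 27, 17 + 21) = Gamma(45, 38).
Posterior variance = α'/β'² = 45/1444.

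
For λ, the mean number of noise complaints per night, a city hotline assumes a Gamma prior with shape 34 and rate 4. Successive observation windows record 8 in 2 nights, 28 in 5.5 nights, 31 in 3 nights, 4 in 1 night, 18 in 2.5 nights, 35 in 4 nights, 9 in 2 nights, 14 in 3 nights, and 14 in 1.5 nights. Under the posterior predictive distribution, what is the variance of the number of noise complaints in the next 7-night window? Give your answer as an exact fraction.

64610/1083

Total count: 8 + 28 + 31 + 4 + 18 + 35 + 9 + 14 + 14 = 161.
Total exposure: 2 + 5.5 + 3 + 1 + 2.5 + 4 + 2 + 3 + 1.5 = 24.5 nights.
Gamma(α, β) with Poisson data over total exposure Σt gives posterior Gamma(α+Σx, β+Σt) = Gamma(195, 57/2).
The posterior predictive for a window of length T is Negative Binomial with variance T·α'·(β'+T)/β'² = 7·195·(71/2)/(3249/4) = 64610/1083.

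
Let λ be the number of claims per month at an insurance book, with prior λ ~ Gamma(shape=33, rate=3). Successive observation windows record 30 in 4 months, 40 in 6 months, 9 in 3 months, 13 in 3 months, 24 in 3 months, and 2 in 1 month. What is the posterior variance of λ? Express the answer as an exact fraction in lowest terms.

Total count: 30 + 40 + 9 + 13 + 24 + 2 = 118.
Total exposure: 4 + 6 + 3 + 3 + 3 + 1 = 20 months.
By Gamma–Poisson conjugacy, the posterior is Gamma(α + Σx, β + Σt) = Gamma(33 + 118, 3 + 20) = Gamma(151, 23).
Posterior variance = α'/β'² = 151/529.

151/529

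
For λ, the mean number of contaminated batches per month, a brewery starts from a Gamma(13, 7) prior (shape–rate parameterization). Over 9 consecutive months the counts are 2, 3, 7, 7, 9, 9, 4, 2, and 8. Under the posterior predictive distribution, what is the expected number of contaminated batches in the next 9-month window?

36

Total count: 2 + 3 + 7 + 7 + 9 + 9 + 4 + 2 + 8 = 51.
Total exposure: 9 months.
Conjugate update: add total count to the shape and total exposure to the rate, giving Gamma(64, 16).
Predictive mean over a 9-month window = T·E[λ|data] = 9·64/16 = 36.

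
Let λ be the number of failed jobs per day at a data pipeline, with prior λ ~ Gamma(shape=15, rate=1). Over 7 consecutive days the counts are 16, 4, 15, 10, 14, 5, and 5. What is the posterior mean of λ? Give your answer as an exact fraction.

21/2

Total count: 16 + 4 + 15 + 10 + 14 + 5 + 5 = 69.
Total exposure: 7 days.
Conjugate update: add total count to the shape and total exposure to the rate, giving Gamma(84, 8).
Posterior mean = α'/β' = 84/8 = 21/2.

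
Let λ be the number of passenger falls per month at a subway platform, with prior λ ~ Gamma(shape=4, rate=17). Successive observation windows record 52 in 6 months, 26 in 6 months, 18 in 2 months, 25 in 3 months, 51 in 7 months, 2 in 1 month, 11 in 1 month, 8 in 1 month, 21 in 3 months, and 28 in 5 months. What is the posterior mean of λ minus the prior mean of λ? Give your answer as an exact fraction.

Total count: 52 + 26 + 18 + 25 + 51 + 2 + 11 + 8 + 21 + 28 = 242.
Total exposure: 6 + 6 + 2 + 3 + 7 + 1 + 1 + 1 + 3 + 5 = 35 months.
Posterior: α' = 4 + 242 = 246, β' = 17 + 35 = 52.
Posterior mean = 246/52 = 123/26; prior mean = 4/17 = 4/17. Difference = 123/26 − 4/17 = 1987/442.

1987/442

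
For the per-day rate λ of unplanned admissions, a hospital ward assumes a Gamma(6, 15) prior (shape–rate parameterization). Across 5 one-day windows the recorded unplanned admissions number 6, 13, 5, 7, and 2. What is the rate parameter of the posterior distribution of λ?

Total count: 6 + 13 + 5 + 7 + 2 = 33.
Total exposure: 5 days.
Gamma(α, β) with Poisson data over total exposure Σt gives posterior Gamma(α+Σx, β+Σt) = Gamma(39, 20).

20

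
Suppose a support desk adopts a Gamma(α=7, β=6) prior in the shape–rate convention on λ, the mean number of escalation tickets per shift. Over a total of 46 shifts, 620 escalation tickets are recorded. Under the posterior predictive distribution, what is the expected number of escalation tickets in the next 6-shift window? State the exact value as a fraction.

Total count 620 over total exposure 46 shifts.
Gamma(α, β) with Poisson data over total exposure Σt gives posterior Gamma(α+Σx, β+Σt) = Gamma(627, 52).
Predictive mean over a 6-shift window = T·E[λ|data] = 6·627/52 = 1881/26.

1881/26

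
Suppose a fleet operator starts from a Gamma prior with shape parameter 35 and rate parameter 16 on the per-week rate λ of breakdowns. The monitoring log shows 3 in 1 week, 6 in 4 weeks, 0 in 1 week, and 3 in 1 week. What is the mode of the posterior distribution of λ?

2

Total count: 3 + 6 + 0 + 3 = 12.
Total exposure: 1 + 4 + 1 + 1 = 7 weeks.
The Gamma prior is conjugate for the Poisson rate, so λ | data ~ Gamma(35+12, 16+7) = Gamma(47, 23).
Posterior mode = (α'−1)/β' = 46/23 = 2.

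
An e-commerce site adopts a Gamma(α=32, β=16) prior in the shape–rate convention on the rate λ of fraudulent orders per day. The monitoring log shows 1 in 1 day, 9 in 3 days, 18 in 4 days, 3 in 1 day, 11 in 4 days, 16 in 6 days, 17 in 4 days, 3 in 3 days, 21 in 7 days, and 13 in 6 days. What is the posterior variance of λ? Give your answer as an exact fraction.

144/3025

Total count: 1 + 9 + 18 + 3 + 11 + 16 + 17 + 3 + 21 + 13 = 112.
Total exposure: 1 + 3 + 4 + 1 + 4 + 6 + 4 + 3 + 7 + 6 = 39 days.
The Gamma prior is conjugate for the Poisson rate, so λ | data ~ Gamma(32+112, 16+39) = Gamma(144, 55).
Posterior variance = α'/β'² = 144/3025.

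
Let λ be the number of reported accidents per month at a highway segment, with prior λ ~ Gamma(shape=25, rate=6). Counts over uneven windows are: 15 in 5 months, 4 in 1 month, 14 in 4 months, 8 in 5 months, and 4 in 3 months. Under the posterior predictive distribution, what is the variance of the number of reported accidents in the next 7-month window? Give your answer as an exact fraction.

Total count: 15 + 4 + 14 + 8 + 4 = 45.
Total exposure: 5 + 1 + 4 + 5 + 3 = 18 months.
By Gamma–Poisson conjugacy, the posterior is Gamma(α + Σx, β + Σt) = Gamma(25 + 45, 6 + 18) = Gamma(70, 24).
The posterior predictive for a window of length T is Negative Binomial with variance T·α'·(β'+T)/β'² = 7·70·31/576 = 7595/288.

7595/288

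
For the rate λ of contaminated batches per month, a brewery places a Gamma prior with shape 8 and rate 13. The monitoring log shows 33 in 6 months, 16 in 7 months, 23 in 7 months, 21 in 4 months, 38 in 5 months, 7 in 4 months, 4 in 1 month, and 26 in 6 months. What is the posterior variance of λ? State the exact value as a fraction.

176/2809

Total count: 33 + 16 + 23 + 21 + 38 + 7 + 4 + 26 = 168.
Total exposure: 6 + 7 + 7 + 4 + 5 + 4 + 1 + 6 = 40 months.
By Gamma–Poisson conjugacy, the posterior is Gamma(α + Σx, β + Σt) = Gamma(8 + 168, 13 + 40) = Gamma(176, 53).
Posterior variance = α'/β'² = 176/2809.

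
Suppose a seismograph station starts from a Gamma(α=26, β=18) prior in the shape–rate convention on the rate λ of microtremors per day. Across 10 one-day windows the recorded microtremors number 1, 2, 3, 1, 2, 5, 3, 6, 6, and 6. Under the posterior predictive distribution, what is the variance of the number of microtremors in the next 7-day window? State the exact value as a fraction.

305/16

Total count: 1 + 2 + 3 + 1 + 2 + 5 + 3 + 6 + 6 + 6 = 35.
Total exposure: 10 days.
By Gamma–Poisson conjugacy, the posterior is Gamma(α + Σx, β + Σt) = Gamma(26 + 35, 18 + 10) = Gamma(61, 28).
The posterior predictive for a window of length T is Negative Binomial with variance T·α'·(β'+T)/β'² = 7·61·35/784 = 305/16.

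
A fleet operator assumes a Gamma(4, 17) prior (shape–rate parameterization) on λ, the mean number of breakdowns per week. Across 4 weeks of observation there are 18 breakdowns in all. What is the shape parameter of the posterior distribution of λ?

22

Total count 18 over total exposure 4 weeks.
Gamma(α, β) with Poisson data over total exposure Σt gives posterior Gamma(α+Σx, β+Σt) = Gamma(22, 21).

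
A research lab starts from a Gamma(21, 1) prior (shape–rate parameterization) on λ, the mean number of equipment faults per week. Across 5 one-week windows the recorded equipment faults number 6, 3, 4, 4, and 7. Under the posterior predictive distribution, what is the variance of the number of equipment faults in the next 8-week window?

140

Total count: 6 + 3 + 4 + 4 + 7 = 24.
Total exposure: 5 weeks.
The Gamma prior is conjugate for the Poisson rate, so λ | data ~ Gamma(21+24, 1+5) = Gamma(45, 6).
The posterior predictive for a window of length T is Negative Binomial with variance T·α'·(β'+T)/β'² = 8·45·14/36 = 140.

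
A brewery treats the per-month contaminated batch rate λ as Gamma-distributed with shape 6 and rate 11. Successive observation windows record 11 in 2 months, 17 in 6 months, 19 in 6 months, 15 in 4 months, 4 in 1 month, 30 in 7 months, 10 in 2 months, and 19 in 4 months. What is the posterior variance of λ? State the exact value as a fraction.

131/1849

Total count: 11 + 17 + 19 + 15 + 4 + 30 + 10 + 19 = 125.
Total exposure: 2 + 6 + 6 + 4 + 1 + 7 + 2 + 4 = 32 months.
Conjugate update: add total count to the shape and total exposure to the rate, giving Gamma(131, 43).
Posterior variance = α'/β'² = 131/1849.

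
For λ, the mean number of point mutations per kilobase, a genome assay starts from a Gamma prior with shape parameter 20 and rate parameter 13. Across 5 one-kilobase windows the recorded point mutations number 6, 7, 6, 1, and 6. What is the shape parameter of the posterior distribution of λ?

46

Total count: 6 + 7 + 6 + 1 + 6 = 26.
Total exposure: 5 kilobases.
The Gamma prior is conjugate for the Poisson rate, so λ | data ~ Gamma(20+26, 13+5) = Gamma(46, 18).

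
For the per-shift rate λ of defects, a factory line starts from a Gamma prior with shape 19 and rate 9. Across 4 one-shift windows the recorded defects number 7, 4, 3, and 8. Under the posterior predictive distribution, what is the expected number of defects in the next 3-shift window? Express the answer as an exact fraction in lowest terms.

Total count: 7 + 4 + 3 + 8 = 22.
Total exposure: 4 shifts.
Conjugate update: add total count to the shape and total exposure to the rate, giving Gamma(41, 13).
Predictive mean over a 3-shift window = T·E[λ|data] = 3·41/13 = 123/13.

123/13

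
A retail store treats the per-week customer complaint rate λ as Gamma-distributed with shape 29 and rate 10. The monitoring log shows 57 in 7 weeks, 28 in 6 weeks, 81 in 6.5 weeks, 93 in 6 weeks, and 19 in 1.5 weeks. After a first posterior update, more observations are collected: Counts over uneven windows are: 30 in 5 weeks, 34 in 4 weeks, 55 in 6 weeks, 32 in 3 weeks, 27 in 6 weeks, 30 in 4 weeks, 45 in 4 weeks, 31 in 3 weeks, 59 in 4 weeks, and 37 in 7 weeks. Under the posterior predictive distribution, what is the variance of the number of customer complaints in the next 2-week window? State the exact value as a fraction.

116790/6889

Total count: 57 + 28 + 81 + 93 + 19 = 278.
Total exposure: 7 + 6 + 6.5 + 6 + 1.5 = 27 weeks.
After the first batch: Gamma(29 + 278, 10 + 27) = Gamma(307, 37).
Total count: 30 + 34 + 55 + 32 + 27 + 30 + 45 + 31 + 59 + 37 = 380.
Total exposure: 5 + 4 + 6 + 3 + 6 + 4 + 4 + 3 + 4 + 7 = 46 weeks.
After the second batch: Gamma(307 + 380, 37 + 46) = Gamma(687, 83).
The posterior predictive for a window of length T is Negative Binomial with variance T·α'·(β'+T)/β'² = 2·687·85/6889 = 116790/6889.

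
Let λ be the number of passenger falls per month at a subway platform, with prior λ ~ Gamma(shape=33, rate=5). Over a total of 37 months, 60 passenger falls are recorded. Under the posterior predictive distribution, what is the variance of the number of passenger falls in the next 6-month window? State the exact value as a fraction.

744/49

Total count 60 over total exposure 37 months.
By Gamma–Poisson conjugacy, the posterior is Gamma(α + Σx, β + Σt) = Gamma(33 + 60, 5 + 37) = Gamma(93, 42).
The posterior predictive for a window of length T is Negative Binomial with variance T·α'·(β'+T)/β'² = 6·93·48/1764 = 744/49.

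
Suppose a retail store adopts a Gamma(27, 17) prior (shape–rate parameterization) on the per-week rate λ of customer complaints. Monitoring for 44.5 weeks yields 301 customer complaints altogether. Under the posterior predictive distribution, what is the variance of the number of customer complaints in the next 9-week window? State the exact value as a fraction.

2256/41

Total count 301 over total exposure 44.5 weeks.
By Gamma–Poisson conjugacy, the posterior is Gamma(α + Σx, β + Σt) = Gamma(27 + 301, 17 + 44.5) = Gamma(328, 123/2).
The posterior predictive for a window of length T is Negative Binomial with variance T·α'·(β'+T)/β'² = 9·328·(141/2)/(15129/4) = 2256/41.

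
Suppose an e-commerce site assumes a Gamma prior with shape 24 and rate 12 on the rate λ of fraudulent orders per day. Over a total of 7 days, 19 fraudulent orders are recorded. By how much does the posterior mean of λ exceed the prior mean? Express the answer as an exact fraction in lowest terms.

5/19

Total count 19 over total exposure 7 days.
Gamma(α, β) with Poisson data over total exposure Σt gives posterior Gamma(α+Σx, β+Σt) = Gamma(43, 19).
Posterior mean = 43/19 = 43/19; prior mean = 24/12 = 2. Difference = 43/19 − 2 = 5/19.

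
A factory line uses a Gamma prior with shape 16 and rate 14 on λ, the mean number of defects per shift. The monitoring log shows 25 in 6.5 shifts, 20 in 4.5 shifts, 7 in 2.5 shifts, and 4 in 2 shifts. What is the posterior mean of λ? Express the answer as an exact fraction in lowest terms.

144/59

Total count: 25 + 20 + 7 + 4 = 56.
Total exposure: 6.5 + 4.5 + 2.5 + 2 = 15.5 shifts.
Conjugate update: add total count to the shape and total exposure to the rate, giving Gamma(72, 59/2).
Posterior mean = α'/β' = 72/(59/2) = 144/59.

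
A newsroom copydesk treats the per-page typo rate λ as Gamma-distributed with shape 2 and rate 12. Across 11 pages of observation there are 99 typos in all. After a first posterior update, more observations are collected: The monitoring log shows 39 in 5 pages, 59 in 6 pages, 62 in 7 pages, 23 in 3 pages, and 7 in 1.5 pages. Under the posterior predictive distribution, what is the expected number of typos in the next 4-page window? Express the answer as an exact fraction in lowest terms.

Total count 99 over total exposure 11 pages.
After the first batch: Gamma(2 + 99, 12 + 11) = Gamma(101, 23).
Total count: 39 + 59 + 62 + 23 + 7 = 190.
Total exposure: 5 + 6 + 7 + 3 + 1.5 = 22.5 pages.
After the second batch: Gamma(101 + 190, 23 + 22.5) = Gamma(291, 91/2).
Predictive mean over a 4-page window = T·E[λ|data] = 4·291/(91/2) = 2328/91.

2328/91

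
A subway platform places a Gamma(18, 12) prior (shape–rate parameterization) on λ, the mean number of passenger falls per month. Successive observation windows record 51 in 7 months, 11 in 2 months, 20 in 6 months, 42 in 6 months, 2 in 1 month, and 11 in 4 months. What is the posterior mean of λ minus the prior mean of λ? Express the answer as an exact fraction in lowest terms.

49/19

Total count: 51 + 11 + 20 + 42 + 2 + 11 = 137.
Total exposure: 7 + 2 + 6 + 6 + 1 + 4 = 26 months.
Posterior: α' = 18 + 137 = 155, β' = 12 + 26 = 38.
Posterior mean = 155/38 = 155/38; prior mean = 18/12 = 3/2. Difference = 155/38 − 3/2 = 49/19.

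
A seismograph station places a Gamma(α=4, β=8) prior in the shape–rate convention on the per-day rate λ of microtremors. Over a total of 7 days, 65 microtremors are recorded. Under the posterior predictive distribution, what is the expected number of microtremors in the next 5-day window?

23

Total count 65 over total exposure 7 days.
Gamma(α, β) with Poisson data over total exposure Σt gives posterior Gamma(α+Σx, β+Σt) = Gamma(69, 15).
Predictive mean over a 5-day window = T·E[λ|data] = 5·69/15 = 23.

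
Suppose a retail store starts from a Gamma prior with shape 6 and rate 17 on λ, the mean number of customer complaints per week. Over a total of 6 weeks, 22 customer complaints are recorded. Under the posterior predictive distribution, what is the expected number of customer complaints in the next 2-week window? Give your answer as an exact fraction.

Total count 22 over total exposure 6 weeks.
Gamma(α, β) with Poisson data over total exposure Σt gives posterior Gamma(α+Σx, β+Σt) = Gamma(28, 23).
Predictive mean over a 2-week window = T·E[λ|data] = 2·28/23 = 56/23.

56/23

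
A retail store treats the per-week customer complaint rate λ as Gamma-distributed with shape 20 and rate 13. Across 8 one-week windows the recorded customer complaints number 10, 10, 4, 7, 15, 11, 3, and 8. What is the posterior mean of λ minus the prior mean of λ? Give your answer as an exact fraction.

Total count: 10 + 10 + 4 + 7 + 15 + 11 + 3 + 8 = 68.
Total exposure: 8 weeks.
The Gamma prior is conjugate for the Poisson rate, so λ | data ~ Gamma(20+68, 13+8) = Gamma(88, 21).
Posterior mean = 88/21 = 88/21; prior mean = 20/13 = 20/13. Difference = 88/21 − 20/13 = 724/273.

724/273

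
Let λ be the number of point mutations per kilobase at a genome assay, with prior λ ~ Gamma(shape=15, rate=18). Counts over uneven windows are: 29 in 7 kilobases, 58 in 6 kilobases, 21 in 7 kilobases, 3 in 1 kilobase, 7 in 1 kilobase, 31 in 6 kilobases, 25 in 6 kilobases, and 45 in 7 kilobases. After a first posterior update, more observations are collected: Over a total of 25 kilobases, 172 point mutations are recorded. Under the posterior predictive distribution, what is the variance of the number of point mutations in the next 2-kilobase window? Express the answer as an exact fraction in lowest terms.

Total count: 29 + 58 + 21 + 3 + 7 + 31 + 25 + 45 = 219.
Total exposure: 7 + 6 + 7 + 1 + 1 + 6 + 6 + 7 = 41 kilobases.
After the first batch: Gamma(15 + 219, 18 + 41) = Gamma(234, 59).
Total count 172 over total exposure 25 kilobases.
After the second batch: Gamma(234 + 172, 59 + 25) = Gamma(406, 84).
The posterior predictive for a window of length T is Negative Binomial with variance T·α'·(β'+T)/β'² = 2·406·86/7056 = 1247/126.

1247/126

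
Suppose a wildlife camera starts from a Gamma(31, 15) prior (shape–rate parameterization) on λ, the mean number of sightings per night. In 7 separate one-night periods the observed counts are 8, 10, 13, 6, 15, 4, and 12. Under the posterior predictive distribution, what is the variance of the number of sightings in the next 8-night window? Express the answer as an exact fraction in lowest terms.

540/11

Total count: 8 + 10 + 13 + 6 + 15 + 4 + 12 = 68.
Total exposure: 7 nights.
The Gamma prior is conjugate for the Poisson rate, so λ | data ~ Gamma(31+68, 15+7) = Gamma(99, 22).
The posterior predictive for a window of length T is Negative Binomial with variance T·α'·(β'+T)/β'² = 8·99·30/484 = 540/11.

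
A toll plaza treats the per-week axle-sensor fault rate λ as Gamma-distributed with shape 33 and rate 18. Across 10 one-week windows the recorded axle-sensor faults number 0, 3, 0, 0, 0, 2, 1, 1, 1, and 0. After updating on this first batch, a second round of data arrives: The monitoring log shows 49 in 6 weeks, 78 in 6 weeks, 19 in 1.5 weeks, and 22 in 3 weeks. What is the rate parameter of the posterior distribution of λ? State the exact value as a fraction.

89/2

Total count: 0 + 3 + 0 + 0 + 0 + 2 + 1 + 1 + 1 + 0 = 8.
Total exposure: 10 weeks.
After the first batch: Gamma(33 + 8, 18 + 10) = Gamma(41, 28).
Total count: 49 + 78 + 19 + 22 = 168.
Total exposure: 6 + 6 + 1.5 + 3 = 16.5 weeks.
After the second batch: Gamma(41 + 168, 28 + 16.5) = Gamma(209, 89/2).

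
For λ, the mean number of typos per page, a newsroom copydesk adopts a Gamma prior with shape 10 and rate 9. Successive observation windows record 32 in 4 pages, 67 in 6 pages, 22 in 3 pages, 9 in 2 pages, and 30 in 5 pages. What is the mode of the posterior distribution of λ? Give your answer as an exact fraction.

169/29

Total count: 32 + 67 + 22 + 9 + 30 = 160.
Total exposure: 4 + 6 + 3 + 2 + 5 = 20 pages.
Posterior: α' = 10 + 160 = 170, β' = 9 + 20 = 29.
Posterior mode = (α'−1)/β' = 169/29.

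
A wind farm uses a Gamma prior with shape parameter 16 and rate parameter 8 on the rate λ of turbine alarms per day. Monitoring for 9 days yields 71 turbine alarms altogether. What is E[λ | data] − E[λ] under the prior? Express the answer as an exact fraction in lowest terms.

Total count 71 over total exposure 9 days.
Conjugate update: add total count to the shape and total exposure to the rate, giving Gamma(87, 17).
Posterior mean = 87/17 = 87/17; prior mean = 16/8 = 2. Difference = 87/17 − 2 = 53/17.

53/17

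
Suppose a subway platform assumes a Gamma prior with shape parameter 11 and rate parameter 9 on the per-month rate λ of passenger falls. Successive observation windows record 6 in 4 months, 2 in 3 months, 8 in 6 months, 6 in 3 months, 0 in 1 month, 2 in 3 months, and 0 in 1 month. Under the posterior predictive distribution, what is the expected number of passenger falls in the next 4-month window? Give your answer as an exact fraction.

Total count: 6 + 2 + 8 + 6 + 0 + 2 + 0 = 24.
Total exposure: 4 + 3 + 6 + 3 + 1 + 3 + 1 = 21 months.
The Gamma prior is conjugate for the Poisson rate, so λ | data ~ Gamma(11+24, 9+21) = Gamma(35, 30).
Predictive mean over a 4-month window = T·E[λ|data] = 4·35/30 = 14/3.

14/3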